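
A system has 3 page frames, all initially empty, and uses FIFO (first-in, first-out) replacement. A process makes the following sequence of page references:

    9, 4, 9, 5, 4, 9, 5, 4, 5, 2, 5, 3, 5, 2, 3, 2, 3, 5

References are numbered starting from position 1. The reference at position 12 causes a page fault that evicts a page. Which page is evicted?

pos 1: 9 -> miss, frames {9}
pos 2: 4 -> miss, frames {9,4}
pos 3: 9 -> hit
pos 4: 5 -> miss, frames {9,4,5}
pos 5: 4 -> hit
pos 6: 9 -> hit
pos 7: 5 -> hit
pos 8: 4 -> hit
pos 9: 5 -> hit
pos 10: 2 -> miss, evict 9, frames {4,5,2}
pos 11: 5 -> hit
pos 12: 3 -> miss, evict 4, frames {5,2,3}
At position 12, page 4 is evicted.

4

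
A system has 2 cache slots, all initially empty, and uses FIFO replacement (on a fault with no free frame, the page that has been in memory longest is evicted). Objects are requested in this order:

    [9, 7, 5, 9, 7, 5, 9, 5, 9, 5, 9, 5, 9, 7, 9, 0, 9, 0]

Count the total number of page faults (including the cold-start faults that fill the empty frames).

9: miss, frames [9]
7: miss, frames [9, 7]
5: miss, evict 9, frames [7, 5]
9: miss, evict 7, frames [5, 9]
7: miss, evict 5, frames [9, 7]
5: miss, evict 9, frames [7, 5]
9: miss, evict 7, frames [5, 9]
5: hit
9: hit
5: hit
9: hit
5: hit
9: hit
7: miss, evict 5, frames [9, 7]
9: hit
0: miss, evict 9, frames [7, 0]
9: miss, evict 7, frames [0, 9]
0: hit
Page faults: 10.

10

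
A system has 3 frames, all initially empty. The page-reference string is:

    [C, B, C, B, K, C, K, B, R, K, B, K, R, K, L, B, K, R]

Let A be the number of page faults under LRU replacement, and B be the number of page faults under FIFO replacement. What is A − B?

Under LRU: F F . . F . . . F . . . . . F F . F → 7 faults.
Under FIFO: F F . . F . . . F . . . . . F F F F → 8 faults.
A − B = 7 − 8 = -1.

-1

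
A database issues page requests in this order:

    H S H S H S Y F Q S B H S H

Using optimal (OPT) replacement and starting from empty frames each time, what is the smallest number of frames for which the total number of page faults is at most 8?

2

f=1: 14 faults
f=2: 7 faults
f=3: 6 faults
f=4: 6 faults
f=5: 6 faults
f=6: 6 faults
Smallest f with faults ≤ 8 is 2.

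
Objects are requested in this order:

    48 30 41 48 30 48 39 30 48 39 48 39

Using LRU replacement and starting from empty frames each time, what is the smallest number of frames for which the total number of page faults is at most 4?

f=1: 12 faults
f=2: 9 faults
f=3: 4 faults
f=4: 4 faults
Smallest f with faults ≤ 4 is 3.

3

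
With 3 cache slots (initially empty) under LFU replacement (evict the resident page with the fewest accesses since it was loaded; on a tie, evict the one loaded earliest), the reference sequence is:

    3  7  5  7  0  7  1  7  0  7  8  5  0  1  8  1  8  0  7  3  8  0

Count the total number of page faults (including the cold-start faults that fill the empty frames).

3: miss, frames [3]
7: miss, frames [3, 7]
5: miss, frames [3, 7, 5]
7: hit
0: miss, evict 3, frames [7, 5, 0]
7: hit
1: miss, evict 5, frames [7, 0, 1]
7: hit
0: hit
7: hit
8: miss, evict 1, frames [7, 0, 8]
5: miss, evict 8, frames [7, 0, 5]
0: hit
1: miss, evict 5, frames [7, 0, 1]
8: miss, evict 1, frames [7, 0, 8]
1: miss, evict 8, frames [7, 0, 1]
8: miss, evict 1, frames [7, 0, 8]
0: hit
7: hit
3: miss, evict 8, frames [7, 0, 3]
8: miss, evict 3, frames [7, 0, 8]
0: hit
Page faults: 13.

13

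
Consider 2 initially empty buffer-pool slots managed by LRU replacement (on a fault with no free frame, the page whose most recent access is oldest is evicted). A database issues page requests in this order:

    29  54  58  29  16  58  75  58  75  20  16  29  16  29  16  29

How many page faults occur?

29 -> fault, frames (29)
54 -> fault, frames (29 54)
58 -> fault, evict 29, frames (54 58)
29 -> fault, evict 54, frames (58 29)
16 -> fault, evict 58, frames (29 16)
58 -> fault, evict 29, frames (16 58)
75 -> fault, evict 16, frames (58 75)
58 -> hit
75 -> hit
20 -> fault, evict 58, frames (75 20)
16 -> fault, evict 75, frames (20 16)
29 -> fault, evict 20, frames (16 29)
16 -> hit
29 -> hit
16 -> hit
29 -> hit
Page faults: 10.

10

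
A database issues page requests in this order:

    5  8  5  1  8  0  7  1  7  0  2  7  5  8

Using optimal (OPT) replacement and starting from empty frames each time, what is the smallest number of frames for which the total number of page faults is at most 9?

2

f=1: 14 faults
f=2: 9 faults
f=3: 8 faults
f=4: 7 faults
f=5: 6 faults
f=6: 6 faults
Smallest f with faults ≤ 9 is 2.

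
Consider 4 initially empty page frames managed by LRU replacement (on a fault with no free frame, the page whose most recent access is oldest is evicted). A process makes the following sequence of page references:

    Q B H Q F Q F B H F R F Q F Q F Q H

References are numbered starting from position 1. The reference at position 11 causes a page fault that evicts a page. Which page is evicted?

Q

pos 1: Q -> miss, frames (Q)
pos 2: B -> miss, frames (Q B)
pos 3: H -> miss, frames (Q B H)
pos 4: Q -> hit
pos 5: F -> miss, frames (B H Q F)
pos 6: Q -> hit
pos 7: F -> hit
pos 8: B -> hit
pos 9: H -> hit
pos 10: F -> hit
pos 11: R -> miss, evict Q, frames (B H F R)
At position 11, page Q is evicted.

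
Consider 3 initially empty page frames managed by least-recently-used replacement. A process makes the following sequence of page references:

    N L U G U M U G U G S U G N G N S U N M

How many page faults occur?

N -> miss, frames {N}
L -> miss, frames {N,L}
U -> miss, frames {N,L,U}
G -> miss, evict N, frames {L,U,G}
U -> hit
M -> miss, evict L, frames {G,U,M}
U -> hit
G -> hit
U -> hit
G -> hit
S -> miss, evict M, frames {U,G,S}
U -> hit
G -> hit
N -> miss, evict S, frames {U,G,N}
G -> hit
N -> hit
S -> miss, evict U, frames {G,N,S}
U -> miss, evict G, frames {N,S,U}
N -> hit
M -> miss, evict S, frames {U,N,M}
Page faults: 10.

10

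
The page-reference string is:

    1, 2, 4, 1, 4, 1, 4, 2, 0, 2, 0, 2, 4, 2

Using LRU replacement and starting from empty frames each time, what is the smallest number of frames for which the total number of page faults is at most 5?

3

f=1: 14 faults
f=2: 7 faults
f=3: 4 faults
f=4: 4 faults
Smallest f with faults ≤ 5 is 3.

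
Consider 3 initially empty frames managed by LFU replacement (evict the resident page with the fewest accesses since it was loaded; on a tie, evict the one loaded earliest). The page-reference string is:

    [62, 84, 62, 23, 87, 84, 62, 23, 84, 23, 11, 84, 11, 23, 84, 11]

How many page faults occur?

11

62: fault, frames (62)
84: fault, frames (62 84)
62: hit
23: fault, frames (62 84 23)
87: fault, evict 84, frames (62 23 87)
84: fault, evict 23, frames (62 87 84)
62: hit
23: fault, evict 87, frames (62 84 23)
84: hit
23: hit
11: fault, evict 84, frames (62 23 11)
84: fault, evict 11, frames (62 23 84)
11: fault, evict 84, frames (62 23 11)
23: hit
84: fault, evict 11, frames (62 23 84)
11: fault, evict 84, frames (62 23 11)
Page faults: 11.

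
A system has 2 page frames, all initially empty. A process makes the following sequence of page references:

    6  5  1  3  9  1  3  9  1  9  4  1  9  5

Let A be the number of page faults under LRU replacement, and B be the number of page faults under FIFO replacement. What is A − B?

Under LRU: F F F F F F F F F . F F F F → 13 faults.
Under FIFO: F F F F F F F F F . F . F F → 12 faults.
A − B = 13 − 12 = 1.

1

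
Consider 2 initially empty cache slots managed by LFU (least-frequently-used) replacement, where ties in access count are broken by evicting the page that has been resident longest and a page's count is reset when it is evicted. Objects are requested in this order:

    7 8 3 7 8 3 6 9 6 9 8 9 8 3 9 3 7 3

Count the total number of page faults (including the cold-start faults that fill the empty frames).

12

7: miss, frames [7]
8: miss, frames [7, 8]
3: miss, evict 7, frames [8, 3]
7: miss, evict 8, frames [3, 7]
8: miss, evict 3, frames [7, 8]
3: miss, evict 7, frames [8, 3]
6: miss, evict 8, frames [3, 6]
9: miss, evict 3, frames [6, 9]
6: hit
9: hit
8: miss, evict 6, frames [9, 8]
9: hit
8: hit
3: miss, evict 8, frames [9, 3]
9: hit
3: hit
7: miss, evict 3, frames [9, 7]
3: miss, evict 7, frames [9, 3]
Page faults: 12.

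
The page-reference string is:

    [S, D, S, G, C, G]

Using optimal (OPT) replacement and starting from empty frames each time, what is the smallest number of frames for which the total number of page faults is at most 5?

2

f=1: 6 faults
f=2: 4 faults
f=3: 4 faults
f=4: 4 faults
Smallest f with faults ≤ 5 is 2.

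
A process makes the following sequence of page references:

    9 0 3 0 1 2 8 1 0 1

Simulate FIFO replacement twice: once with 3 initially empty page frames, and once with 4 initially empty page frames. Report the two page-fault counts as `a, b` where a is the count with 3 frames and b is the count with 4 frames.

3 frames: F F F . F F F . F F → 8 faults.
4 frames: F F F . F F F . F . → 7 faults.
7 < 8: adding a frame reduced faults, as is typical.

8, 7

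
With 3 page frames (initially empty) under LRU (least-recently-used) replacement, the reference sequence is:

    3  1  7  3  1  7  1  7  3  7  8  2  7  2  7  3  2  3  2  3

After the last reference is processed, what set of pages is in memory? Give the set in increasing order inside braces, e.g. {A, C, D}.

3: fault, frames [3]
1: fault, frames [3, 1]
7: fault, frames [3, 1, 7]
3: hit
1: hit
7: hit
1: hit
7: hit
3: hit
7: hit
8: fault, evict 1, frames [3, 7, 8]
2: fault, evict 3, frames [7, 8, 2]
7: hit
2: hit
7: hit
3: fault, evict 8, frames [2, 7, 3]
2: hit
3: hit
2: hit
3: hit

{2, 3, 7}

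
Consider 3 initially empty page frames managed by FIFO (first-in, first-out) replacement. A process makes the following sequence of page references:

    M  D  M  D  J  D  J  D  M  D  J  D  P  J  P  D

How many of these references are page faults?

4

M -> miss, frames {M}
D -> miss, frames {M,D}
M -> hit
D -> hit
J -> miss, frames {M,D,J}
D -> hit
J -> hit
D -> hit
M -> hit
D -> hit
J -> hit
D -> hit
P -> miss, evict M, frames {D,J,P}
J -> hit
P -> hit
D -> hit
Page faults: 4.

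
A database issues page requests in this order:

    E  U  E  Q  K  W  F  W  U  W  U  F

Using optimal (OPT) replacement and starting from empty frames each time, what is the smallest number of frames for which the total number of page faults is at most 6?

f=1: 12 faults
f=2: 8 faults
f=3: 6 faults
f=4: 6 faults
f=5: 6 faults
f=6: 6 faults
Smallest f with faults ≤ 6 is 3.

3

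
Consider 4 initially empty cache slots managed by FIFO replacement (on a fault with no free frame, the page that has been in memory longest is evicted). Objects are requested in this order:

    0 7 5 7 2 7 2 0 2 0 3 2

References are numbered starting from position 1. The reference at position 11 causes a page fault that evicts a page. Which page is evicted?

0

pos 1: 0 -> miss, frames (0)
pos 2: 7 -> miss, frames (0 7)
pos 3: 5 -> miss, frames (0 7 5)
pos 4: 7 -> hit
pos 5: 2 -> miss, frames (0 7 5 2)
pos 6: 7 -> hit
pos 7: 2 -> hit
pos 8: 0 -> hit
pos 9: 2 -> hit
pos 10: 0 -> hit
pos 11: 3 -> miss, evict 0, frames (7 5 2 3)
At position 11, page 0 is evicted.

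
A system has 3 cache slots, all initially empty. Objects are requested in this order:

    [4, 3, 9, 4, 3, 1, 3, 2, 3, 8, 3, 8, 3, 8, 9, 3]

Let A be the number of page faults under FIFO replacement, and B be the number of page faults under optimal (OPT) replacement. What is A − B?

Under FIFO: F F F . . F . F F F . . . . F . → 8 faults.
Under OPT: F F F . . F . F . F . . . . . . → 6 faults.
A − B = 8 − 6 = 2.

2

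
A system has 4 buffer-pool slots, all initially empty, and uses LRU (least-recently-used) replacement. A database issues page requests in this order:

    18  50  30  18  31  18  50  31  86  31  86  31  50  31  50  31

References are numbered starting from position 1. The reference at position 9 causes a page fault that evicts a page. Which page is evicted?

pos 1: 18 → fault, frames {18}
pos 2: 50 → fault, frames {18,50}
pos 3: 30 → fault, frames {18,50,30}
pos 4: 18 → hit
pos 5: 31 → fault, frames {50,30,18,31}
pos 6: 18 → hit
pos 7: 50 → hit
pos 8: 31 → hit
pos 9: 86 → fault, evict 30, frames {18,50,31,86}
At position 9, page 30 is evicted.

30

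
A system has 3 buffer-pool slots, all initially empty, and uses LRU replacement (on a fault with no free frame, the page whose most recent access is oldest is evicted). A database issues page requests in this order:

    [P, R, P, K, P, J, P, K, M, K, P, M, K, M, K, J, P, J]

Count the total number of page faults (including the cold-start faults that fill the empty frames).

P -> fault, frames {P}
R -> fault, frames {P,R}
P -> hit
K -> fault, frames {R,P,K}
P -> hit
J -> fault, evict R, frames {K,P,J}
P -> hit
K -> hit
M -> fault, evict J, frames {P,K,M}
K -> hit
P -> hit
M -> hit
K -> hit
M -> hit
K -> hit
J -> fault, evict P, frames {M,K,J}
P -> fault, evict M, frames {K,J,P}
J -> hit
Page faults: 7.

7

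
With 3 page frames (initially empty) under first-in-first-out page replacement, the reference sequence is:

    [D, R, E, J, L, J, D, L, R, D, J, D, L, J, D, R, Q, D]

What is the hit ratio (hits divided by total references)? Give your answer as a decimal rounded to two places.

D: miss, frames [D]
R: miss, frames [D, R]
E: miss, frames [D, R, E]
J: miss, evict D, frames [R, E, J]
L: miss, evict R, frames [E, J, L]
J: hit
D: miss, evict E, frames [J, L, D]
L: hit
R: miss, evict J, frames [L, D, R]
D: hit
J: miss, evict L, frames [D, R, J]
D: hit
L: miss, evict D, frames [R, J, L]
J: hit
D: miss, evict R, frames [J, L, D]
R: miss, evict J, frames [L, D, R]
Q: miss, evict L, frames [D, R, Q]
D: hit
Hits: 6 of 18 references → 6/18 = 0.3333.

0.33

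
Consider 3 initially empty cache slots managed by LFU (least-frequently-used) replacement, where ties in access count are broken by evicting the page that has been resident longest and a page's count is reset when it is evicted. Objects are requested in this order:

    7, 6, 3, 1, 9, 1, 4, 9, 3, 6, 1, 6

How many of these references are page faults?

7: fault, frames [7]
6: fault, frames [7, 6]
3: fault, frames [7, 6, 3]
1: fault, evict 7, frames [6, 3, 1]
9: fault, evict 6, frames [3, 1, 9]
1: hit
4: fault, evict 3, frames [1, 9, 4]
9: hit
3: fault, evict 4, frames [1, 9, 3]
6: fault, evict 3, frames [1, 9, 6]
1: hit
6: hit
Page faults: 8.

8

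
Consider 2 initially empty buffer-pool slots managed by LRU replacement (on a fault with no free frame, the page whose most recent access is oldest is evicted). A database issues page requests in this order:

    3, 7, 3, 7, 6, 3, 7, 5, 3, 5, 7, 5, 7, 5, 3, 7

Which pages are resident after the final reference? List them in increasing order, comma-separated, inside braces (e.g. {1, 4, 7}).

3: fault, frames {3}
7: fault, frames {3,7}
3: hit
7: hit
6: fault, evict 3, frames {7,6}
3: fault, evict 7, frames {6,3}
7: fault, evict 6, frames {3,7}
5: fault, evict 3, frames {7,5}
3: fault, evict 7, frames {5,3}
5: hit
7: fault, evict 3, frames {5,7}
5: hit
7: hit
5: hit
3: fault, evict 7, frames {5,3}
7: fault, evict 5, frames {3,7}

{3, 7}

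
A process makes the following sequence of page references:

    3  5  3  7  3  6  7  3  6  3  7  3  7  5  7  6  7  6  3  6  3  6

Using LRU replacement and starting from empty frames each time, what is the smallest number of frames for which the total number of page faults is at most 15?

f=1: 22 faults
f=2: 11 faults
f=3: 7 faults
f=4: 4 faults
Smallest f with faults ≤ 15 is 2.

2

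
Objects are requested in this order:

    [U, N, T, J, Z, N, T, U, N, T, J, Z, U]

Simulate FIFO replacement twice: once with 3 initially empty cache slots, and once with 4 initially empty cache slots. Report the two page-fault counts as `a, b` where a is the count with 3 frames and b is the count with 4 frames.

10, 11

3 frames: F F F F F F F F . . F F . → 10 faults.
4 frames: F F F F F . . F F F F F F → 11 faults.
11 > 10: adding a frame increased faults — Belady's anomaly.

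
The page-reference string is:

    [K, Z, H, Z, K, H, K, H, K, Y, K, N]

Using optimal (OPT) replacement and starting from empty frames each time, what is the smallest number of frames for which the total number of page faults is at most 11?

f=1: 12 faults
f=2: 6 faults
f=3: 5 faults
f=4: 5 faults
f=5: 5 faults
Smallest f with faults ≤ 11 is 2.

2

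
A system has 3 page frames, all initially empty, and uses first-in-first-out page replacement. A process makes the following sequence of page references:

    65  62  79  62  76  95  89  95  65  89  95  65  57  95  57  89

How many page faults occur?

65: fault, frames [65]
62: fault, frames [65, 62]
79: fault, frames [65, 62, 79]
62: hit
76: fault, evict 65, frames [62, 79, 76]
95: fault, evict 62, frames [79, 76, 95]
89: fault, evict 79, frames [76, 95, 89]
95: hit
65: fault, evict 76, frames [95, 89, 65]
89: hit
95: hit
65: hit
57: fault, evict 95, frames [89, 65, 57]
95: fault, evict 89, frames [65, 57, 95]
57: hit
89: fault, evict 65, frames [57, 95, 89]
Page faults: 10.

10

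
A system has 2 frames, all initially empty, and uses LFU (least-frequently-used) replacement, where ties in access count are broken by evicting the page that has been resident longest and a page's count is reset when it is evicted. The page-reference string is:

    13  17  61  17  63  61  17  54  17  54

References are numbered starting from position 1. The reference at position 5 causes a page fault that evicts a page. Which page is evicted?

pos 1: 13 → fault, frames (13)
pos 2: 17 → fault, frames (13 17)
pos 3: 61 → fault, evict 13, frames (17 61)
pos 4: 17 → hit
pos 5: 63 → fault, evict 61, frames (17 63)
At position 5, page 61 is evicted.

61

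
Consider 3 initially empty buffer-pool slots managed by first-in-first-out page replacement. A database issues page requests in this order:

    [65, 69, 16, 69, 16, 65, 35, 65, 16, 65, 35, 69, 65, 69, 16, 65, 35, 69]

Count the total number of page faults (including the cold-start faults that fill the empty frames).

8

65 → miss, frames {65}
69 → miss, frames {65,69}
16 → miss, frames {65,69,16}
69 → hit
16 → hit
65 → hit
35 → miss, evict 65, frames {69,16,35}
65 → miss, evict 69, frames {16,35,65}
16 → hit
65 → hit
35 → hit
69 → miss, evict 16, frames {35,65,69}
65 → hit
69 → hit
16 → miss, evict 35, frames {65,69,16}
65 → hit
35 → miss, evict 65, frames {69,16,35}
69 → hit
Page faults: 8.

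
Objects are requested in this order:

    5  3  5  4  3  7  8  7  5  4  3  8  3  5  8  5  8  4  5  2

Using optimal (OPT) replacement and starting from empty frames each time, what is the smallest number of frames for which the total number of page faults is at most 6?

5

f=1: 20 faults
f=2: 11 faults
f=3: 9 faults
f=4: 7 faults
f=5: 6 faults
f=6: 6 faults
Smallest f with faults ≤ 6 is 5.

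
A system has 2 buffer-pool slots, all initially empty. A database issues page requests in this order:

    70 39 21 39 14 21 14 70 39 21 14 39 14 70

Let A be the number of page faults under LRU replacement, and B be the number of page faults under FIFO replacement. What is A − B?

1

Under LRU: F F F . F F . F F F F F . F → 11 faults.
Under FIFO: F F F . F . . F F F F F . F → 10 faults.
A − B = 11 − 10 = 1.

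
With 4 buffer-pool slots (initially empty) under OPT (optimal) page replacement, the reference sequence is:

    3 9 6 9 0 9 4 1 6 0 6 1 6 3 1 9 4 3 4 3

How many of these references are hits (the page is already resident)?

3 -> fault, frames {3}
9 -> fault, frames {3,9}
6 -> fault, frames {3,9,6}
9 -> hit
0 -> fault, frames {3,9,6,0}
9 -> hit
4 -> fault, evict 9, frames {3,6,0,4}
1 -> fault, evict 4, frames {3,6,0,1}
6 -> hit
0 -> hit
6 -> hit
1 -> hit
6 -> hit
3 -> hit
1 -> hit
9 -> fault, evict 1, frames {3,6,0,9}
4 -> fault, evict 9, frames {3,6,0,4}
3 -> hit
4 -> hit
3 -> hit
Hits: 12.

12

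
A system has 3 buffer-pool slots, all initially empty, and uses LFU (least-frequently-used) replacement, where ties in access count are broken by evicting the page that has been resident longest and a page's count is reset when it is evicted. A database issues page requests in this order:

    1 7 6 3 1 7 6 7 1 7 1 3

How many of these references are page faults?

8

1 → miss, frames {1}
7 → miss, frames {1,7}
6 → miss, frames {1,7,6}
3 → miss, evict 1, frames {7,6,3}
1 → miss, evict 7, frames {6,3,1}
7 → miss, evict 6, frames {3,1,7}
6 → miss, evict 3, frames {1,7,6}
7 → hit
1 → hit
7 → hit
1 → hit
3 → miss, evict 6, frames {1,7,3}
Page faults: 8.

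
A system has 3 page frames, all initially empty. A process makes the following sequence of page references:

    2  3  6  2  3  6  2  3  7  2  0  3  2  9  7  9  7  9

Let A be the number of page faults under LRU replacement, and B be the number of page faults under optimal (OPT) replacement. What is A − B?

Under LRU: F F F . . . . . F . F F . F F . . . → 8 faults.
Under OPT: F F F . . . . . F . F . . F F . . . → 7 faults.
A − B = 8 − 7 = 1.

1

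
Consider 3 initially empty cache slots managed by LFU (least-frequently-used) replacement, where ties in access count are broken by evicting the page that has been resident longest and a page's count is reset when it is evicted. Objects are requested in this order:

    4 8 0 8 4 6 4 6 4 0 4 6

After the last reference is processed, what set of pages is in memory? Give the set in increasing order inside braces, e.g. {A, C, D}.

{0, 4, 6}

4 -> miss, frames (4)
8 -> miss, frames (4 8)
0 -> miss, frames (4 8 0)
8 -> hit
4 -> hit
6 -> miss, evict 0, frames (4 8 6)
4 -> hit
6 -> hit
4 -> hit
0 -> miss, evict 8, frames (4 6 0)
4 -> hit
6 -> hit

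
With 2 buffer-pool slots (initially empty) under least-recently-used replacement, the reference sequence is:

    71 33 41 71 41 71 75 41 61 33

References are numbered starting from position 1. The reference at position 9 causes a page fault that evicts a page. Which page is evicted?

75

pos 1: 71 → miss, frames [71]
pos 2: 33 → miss, frames [71, 33]
pos 3: 41 → miss, evict 71, frames [33, 41]
pos 4: 71 → miss, evict 33, frames [41, 71]
pos 5: 41 → hit
pos 6: 71 → hit
pos 7: 75 → miss, evict 41, frames [71, 75]
pos 8: 41 → miss, evict 71, frames [75, 41]
pos 9: 61 → miss, evict 75, frames [41, 61]
At position 9, page 75 is evicted.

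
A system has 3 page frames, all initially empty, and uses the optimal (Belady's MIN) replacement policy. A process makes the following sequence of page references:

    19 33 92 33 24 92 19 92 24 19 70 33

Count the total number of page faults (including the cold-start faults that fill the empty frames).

6

19: fault, frames {19}
33: fault, frames {19,33}
92: fault, frames {19,33,92}
33: hit
24: fault, evict 33, frames {19,92,24}
92: hit
19: hit
92: hit
24: hit
19: hit
70: fault, evict 24, frames {19,92,70}
33: fault, evict 70, frames {19,92,33}
Page faults: 6.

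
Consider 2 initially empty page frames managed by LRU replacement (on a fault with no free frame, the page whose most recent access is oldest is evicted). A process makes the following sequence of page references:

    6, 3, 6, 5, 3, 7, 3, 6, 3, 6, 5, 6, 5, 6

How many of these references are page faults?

7

6: fault, frames [6]
3: fault, frames [6, 3]
6: hit
5: fault, evict 3, frames [6, 5]
3: fault, evict 6, frames [5, 3]
7: fault, evict 5, frames [3, 7]
3: hit
6: fault, evict 7, frames [3, 6]
3: hit
6: hit
5: fault, evict 3, frames [6, 5]
6: hit
5: hit
6: hit
Page faults: 7.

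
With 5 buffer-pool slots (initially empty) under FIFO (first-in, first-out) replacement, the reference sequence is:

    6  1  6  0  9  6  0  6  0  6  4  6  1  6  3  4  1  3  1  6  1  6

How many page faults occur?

8

6: fault, frames [6]
1: fault, frames [6, 1]
6: hit
0: fault, frames [6, 1, 0]
9: fault, frames [6, 1, 0, 9]
6: hit
0: hit
6: hit
0: hit
6: hit
4: fault, frames [6, 1, 0, 9, 4]
6: hit
1: hit
6: hit
3: fault, evict 6, frames [1, 0, 9, 4, 3]
4: hit
1: hit
3: hit
1: hit
6: fault, evict 1, frames [0, 9, 4, 3, 6]
1: fault, evict 0, frames [9, 4, 3, 6, 1]
6: hit
Page faults: 8.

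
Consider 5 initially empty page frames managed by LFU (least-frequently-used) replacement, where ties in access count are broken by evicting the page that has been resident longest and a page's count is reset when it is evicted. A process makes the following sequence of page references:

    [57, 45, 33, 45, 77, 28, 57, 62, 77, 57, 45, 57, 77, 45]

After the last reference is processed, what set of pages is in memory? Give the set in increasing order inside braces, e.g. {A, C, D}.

57: miss, frames (57)
45: miss, frames (57 45)
33: miss, frames (57 45 33)
45: hit
77: miss, frames (57 45 33 77)
28: miss, frames (57 45 33 77 28)
57: hit
62: miss, evict 33, frames (57 45 77 28 62)
77: hit
57: hit
45: hit
57: hit
77: hit
45: hit

{28, 45, 57, 62, 77}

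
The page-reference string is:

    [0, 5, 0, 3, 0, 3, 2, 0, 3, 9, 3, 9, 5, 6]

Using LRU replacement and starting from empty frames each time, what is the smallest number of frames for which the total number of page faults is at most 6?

5

f=1: 14 faults
f=2: 9 faults
f=3: 7 faults
f=4: 7 faults
f=5: 6 faults
f=6: 6 faults
Smallest f with faults ≤ 6 is 5.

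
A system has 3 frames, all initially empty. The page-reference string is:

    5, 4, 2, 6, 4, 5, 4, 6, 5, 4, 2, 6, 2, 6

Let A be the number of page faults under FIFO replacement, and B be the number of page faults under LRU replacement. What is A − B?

Under FIFO: F F F F . F F . . . F F . . → 8 faults.
Under LRU: F F F F . F . . . . F F . . → 7 faults.
A − B = 8 − 7 = 1.

1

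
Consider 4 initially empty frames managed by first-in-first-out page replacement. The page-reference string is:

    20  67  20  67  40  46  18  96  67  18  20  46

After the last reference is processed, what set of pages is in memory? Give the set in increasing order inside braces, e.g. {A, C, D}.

{20, 46, 67, 96}

20 -> miss, frames [20]
67 -> miss, frames [20, 67]
20 -> hit
67 -> hit
40 -> miss, frames [20, 67, 40]
46 -> miss, frames [20, 67, 40, 46]
18 -> miss, evict 20, frames [67, 40, 46, 18]
96 -> miss, evict 67, frames [40, 46, 18, 96]
67 -> miss, evict 40, frames [46, 18, 96, 67]
18 -> hit
20 -> miss, evict 46, frames [18, 96, 67, 20]
46 -> miss, evict 18, frames [96, 67, 20, 46]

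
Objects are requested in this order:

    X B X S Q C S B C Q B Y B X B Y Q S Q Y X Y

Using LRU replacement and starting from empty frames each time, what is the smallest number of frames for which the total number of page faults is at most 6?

6

f=1: 22 faults
f=2: 17 faults
f=3: 12 faults
f=4: 10 faults
f=5: 8 faults
f=6: 6 faults
Smallest f with faults ≤ 6 is 6.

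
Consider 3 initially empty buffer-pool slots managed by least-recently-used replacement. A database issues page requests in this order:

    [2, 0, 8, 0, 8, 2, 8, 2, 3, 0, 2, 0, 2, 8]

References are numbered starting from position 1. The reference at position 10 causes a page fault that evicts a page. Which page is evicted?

8

pos 1: 2 → fault, frames [2]
pos 2: 0 → fault, frames [2, 0]
pos 3: 8 → fault, frames [2, 0, 8]
pos 4: 0 → hit
pos 5: 8 → hit
pos 6: 2 → hit
pos 7: 8 → hit
pos 8: 2 → hit
pos 9: 3 → fault, evict 0, frames [8, 2, 3]
pos 10: 0 → fault, evict 8, frames [2, 3, 0]
At position 10, page 8 is evicted.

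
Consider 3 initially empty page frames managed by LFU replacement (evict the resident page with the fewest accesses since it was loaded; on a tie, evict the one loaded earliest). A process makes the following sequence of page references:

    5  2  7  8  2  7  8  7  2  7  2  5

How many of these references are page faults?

5 → fault, frames [5]
2 → fault, frames [5, 2]
7 → fault, frames [5, 2, 7]
8 → fault, evict 5, frames [2, 7, 8]
2 → hit
7 → hit
8 → hit
7 → hit
2 → hit
7 → hit
2 → hit
5 → fault, evict 8, frames [2, 7, 5]
Page faults: 5.

5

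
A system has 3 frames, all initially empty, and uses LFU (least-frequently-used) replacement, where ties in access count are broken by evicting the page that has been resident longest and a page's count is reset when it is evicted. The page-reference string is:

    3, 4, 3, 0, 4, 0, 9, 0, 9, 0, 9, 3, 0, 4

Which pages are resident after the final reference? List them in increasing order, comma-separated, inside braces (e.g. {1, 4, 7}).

3: miss, frames (3)
4: miss, frames (3 4)
3: hit
0: miss, frames (3 4 0)
4: hit
0: hit
9: miss, evict 3, frames (4 0 9)
0: hit
9: hit
0: hit
9: hit
3: miss, evict 4, frames (0 9 3)
0: hit
4: miss, evict 3, frames (0 9 4)

{0, 4, 9}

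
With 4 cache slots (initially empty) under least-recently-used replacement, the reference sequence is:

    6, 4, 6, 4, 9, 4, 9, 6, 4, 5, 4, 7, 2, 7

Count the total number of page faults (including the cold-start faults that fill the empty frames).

6 → fault, frames (6)
4 → fault, frames (6 4)
6 → hit
4 → hit
9 → fault, frames (6 4 9)
4 → hit
9 → hit
6 → hit
4 → hit
5 → fault, frames (9 6 4 5)
4 → hit
7 → fault, evict 9, frames (6 5 4 7)
2 → fault, evict 6, frames (5 4 7 2)
7 → hit
Page faults: 6.

6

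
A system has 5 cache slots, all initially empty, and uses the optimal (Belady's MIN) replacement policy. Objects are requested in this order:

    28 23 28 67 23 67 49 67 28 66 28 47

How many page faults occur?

28 → fault, frames {28}
23 → fault, frames {28,23}
28 → hit
67 → fault, frames {28,23,67}
23 → hit
67 → hit
49 → fault, frames {28,23,67,49}
67 → hit
28 → hit
66 → fault, frames {28,23,67,49,66}
28 → hit
47 → fault, evict 66, frames {28,23,67,49,47}
Page faults: 6.

6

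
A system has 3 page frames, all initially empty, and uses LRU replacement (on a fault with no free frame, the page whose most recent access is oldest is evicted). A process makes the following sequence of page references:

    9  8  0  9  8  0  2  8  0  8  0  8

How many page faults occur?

9 → fault, frames (9)
8 → fault, frames (9 8)
0 → fault, frames (9 8 0)
9 → hit
8 → hit
0 → hit
2 → fault, evict 9, frames (8 0 2)
8 → hit
0 → hit
8 → hit
0 → hit
8 → hit
Page faults: 4.

4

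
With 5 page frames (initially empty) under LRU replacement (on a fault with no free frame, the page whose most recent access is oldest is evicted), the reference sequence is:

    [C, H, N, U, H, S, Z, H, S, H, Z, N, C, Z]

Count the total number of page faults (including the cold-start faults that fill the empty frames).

C → fault, frames [C]
H → fault, frames [C, H]
N → fault, frames [C, H, N]
U → fault, frames [C, H, N, U]
H → hit
S → fault, frames [C, N, U, H, S]
Z → fault, evict C, frames [N, U, H, S, Z]
H → hit
S → hit
H → hit
Z → hit
N → hit
C → fault, evict U, frames [S, H, Z, N, C]
Z → hit
Page faults: 7.

7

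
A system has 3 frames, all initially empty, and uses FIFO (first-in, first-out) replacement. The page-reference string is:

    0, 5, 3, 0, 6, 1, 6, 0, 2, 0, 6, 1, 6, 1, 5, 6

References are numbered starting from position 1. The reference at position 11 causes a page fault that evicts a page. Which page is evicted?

pos 1: 0: miss, frames {0}
pos 2: 5: miss, frames {0,5}
pos 3: 3: miss, frames {0,5,3}
pos 4: 0: hit
pos 5: 6: miss, evict 0, frames {5,3,6}
pos 6: 1: miss, evict 5, frames {3,6,1}
pos 7: 6: hit
pos 8: 0: miss, evict 3, frames {6,1,0}
pos 9: 2: miss, evict 6, frames {1,0,2}
pos 10: 0: hit
pos 11: 6: miss, evict 1, frames {0,2,6}
At position 11, page 1 is evicted.

1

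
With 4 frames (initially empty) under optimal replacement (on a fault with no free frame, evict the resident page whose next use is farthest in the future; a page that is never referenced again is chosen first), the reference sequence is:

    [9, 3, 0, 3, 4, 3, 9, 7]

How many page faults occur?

9 → fault, frames (9)
3 → fault, frames (9 3)
0 → fault, frames (9 3 0)
3 → hit
4 → fault, frames (9 3 0 4)
3 → hit
9 → hit
7 → fault, evict 4, frames (9 3 0 7)
Page faults: 5.

5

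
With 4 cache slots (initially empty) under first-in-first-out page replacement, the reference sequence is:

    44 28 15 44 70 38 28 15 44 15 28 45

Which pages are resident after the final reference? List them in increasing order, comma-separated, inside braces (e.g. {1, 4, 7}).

{28, 38, 44, 45}

44: miss, frames (44)
28: miss, frames (44 28)
15: miss, frames (44 28 15)
44: hit
70: miss, frames (44 28 15 70)
38: miss, evict 44, frames (28 15 70 38)
28: hit
15: hit
44: miss, evict 28, frames (15 70 38 44)
15: hit
28: miss, evict 15, frames (70 38 44 28)
45: miss, evict 70, frames (38 44 28 45)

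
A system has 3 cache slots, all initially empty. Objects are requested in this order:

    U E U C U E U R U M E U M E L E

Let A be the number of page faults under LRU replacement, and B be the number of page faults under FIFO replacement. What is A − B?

-1

Under LRU: F F . F . . . F . F F . . . F . → 7 faults.
Under FIFO: F F . F . . . F F F F . . . F . → 8 faults.
A − B = 7 − 8 = -1.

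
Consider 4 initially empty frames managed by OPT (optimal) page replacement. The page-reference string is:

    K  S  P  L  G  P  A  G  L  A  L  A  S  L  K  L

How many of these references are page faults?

7

K: miss, frames [K]
S: miss, frames [K, S]
P: miss, frames [K, S, P]
L: miss, frames [K, S, P, L]
G: miss, evict K, frames [S, P, L, G]
P: hit
A: miss, evict P, frames [S, L, G, A]
G: hit
L: hit
A: hit
L: hit
A: hit
S: hit
L: hit
K: miss, evict A, frames [S, L, G, K]
L: hit
Page faults: 7.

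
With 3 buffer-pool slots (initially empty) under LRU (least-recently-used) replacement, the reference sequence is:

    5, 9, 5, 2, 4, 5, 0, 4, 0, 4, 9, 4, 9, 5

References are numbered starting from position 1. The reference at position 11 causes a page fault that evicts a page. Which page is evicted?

pos 1: 5: fault, frames {5}
pos 2: 9: fault, frames {5,9}
pos 3: 5: hit
pos 4: 2: fault, frames {9,5,2}
pos 5: 4: fault, evict 9, frames {5,2,4}
pos 6: 5: hit
pos 7: 0: fault, evict 2, frames {4,5,0}
pos 8: 4: hit
pos 9: 0: hit
pos 10: 4: hit
pos 11: 9: fault, evict 5, frames {0,4,9}
At position 11, page 5 is evicted.

5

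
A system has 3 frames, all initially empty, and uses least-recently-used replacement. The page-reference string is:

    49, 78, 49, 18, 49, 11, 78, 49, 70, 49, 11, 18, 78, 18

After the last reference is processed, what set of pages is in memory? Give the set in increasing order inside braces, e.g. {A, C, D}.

{11, 18, 78}

49: fault, frames [49]
78: fault, frames [49, 78]
49: hit
18: fault, frames [78, 49, 18]
49: hit
11: fault, evict 78, frames [18, 49, 11]
78: fault, evict 18, frames [49, 11, 78]
49: hit
70: fault, evict 11, frames [78, 49, 70]
49: hit
11: fault, evict 78, frames [70, 49, 11]
18: fault, evict 70, frames [49, 11, 18]
78: fault, evict 49, frames [11, 18, 78]
18: hit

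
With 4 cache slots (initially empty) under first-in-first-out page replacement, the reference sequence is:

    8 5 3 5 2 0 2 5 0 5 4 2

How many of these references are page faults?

8: fault, frames {8}
5: fault, frames {8,5}
3: fault, frames {8,5,3}
5: hit
2: fault, frames {8,5,3,2}
0: fault, evict 8, frames {5,3,2,0}
2: hit
5: hit
0: hit
5: hit
4: fault, evict 5, frames {3,2,0,4}
2: hit
Page faults: 6.

6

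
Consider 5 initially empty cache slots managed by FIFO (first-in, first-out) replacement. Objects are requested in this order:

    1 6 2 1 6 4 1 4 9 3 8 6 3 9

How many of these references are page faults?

8

1: fault, frames [1]
6: fault, frames [1, 6]
2: fault, frames [1, 6, 2]
1: hit
6: hit
4: fault, frames [1, 6, 2, 4]
1: hit
4: hit
9: fault, frames [1, 6, 2, 4, 9]
3: fault, evict 1, frames [6, 2, 4, 9, 3]
8: fault, evict 6, frames [2, 4, 9, 3, 8]
6: fault, evict 2, frames [4, 9, 3, 8, 6]
3: hit
9: hit
Page faults: 8.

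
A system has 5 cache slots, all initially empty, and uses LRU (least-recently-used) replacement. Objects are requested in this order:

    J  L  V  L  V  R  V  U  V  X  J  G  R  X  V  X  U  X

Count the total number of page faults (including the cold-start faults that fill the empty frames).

10

J: miss, frames {J}
L: miss, frames {J,L}
V: miss, frames {J,L,V}
L: hit
V: hit
R: miss, frames {J,L,V,R}
V: hit
U: miss, frames {J,L,R,V,U}
V: hit
X: miss, evict J, frames {L,R,U,V,X}
J: miss, evict L, frames {R,U,V,X,J}
G: miss, evict R, frames {U,V,X,J,G}
R: miss, evict U, frames {V,X,J,G,R}
X: hit
V: hit
X: hit
U: miss, evict J, frames {G,R,V,X,U}
X: hit
Page faults: 10.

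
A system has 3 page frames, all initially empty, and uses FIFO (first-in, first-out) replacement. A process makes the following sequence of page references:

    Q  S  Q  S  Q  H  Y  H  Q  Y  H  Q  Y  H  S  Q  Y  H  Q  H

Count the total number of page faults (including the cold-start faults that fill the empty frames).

Q -> miss, frames (Q)
S -> miss, frames (Q S)
Q -> hit
S -> hit
Q -> hit
H -> miss, frames (Q S H)
Y -> miss, evict Q, frames (S H Y)
H -> hit
Q -> miss, evict S, frames (H Y Q)
Y -> hit
H -> hit
Q -> hit
Y -> hit
H -> hit
S -> miss, evict H, frames (Y Q S)
Q -> hit
Y -> hit
H -> miss, evict Y, frames (Q S H)
Q -> hit
H -> hit
Page faults: 7.

7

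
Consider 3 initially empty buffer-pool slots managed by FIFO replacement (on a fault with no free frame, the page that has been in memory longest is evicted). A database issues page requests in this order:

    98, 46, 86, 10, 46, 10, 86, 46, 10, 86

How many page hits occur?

98 -> miss, frames [98]
46 -> miss, frames [98, 46]
86 -> miss, frames [98, 46, 86]
10 -> miss, evict 98, frames [46, 86, 10]
46 -> hit
10 -> hit
86 -> hit
46 -> hit
10 -> hit
86 -> hit
Hits: 6.

6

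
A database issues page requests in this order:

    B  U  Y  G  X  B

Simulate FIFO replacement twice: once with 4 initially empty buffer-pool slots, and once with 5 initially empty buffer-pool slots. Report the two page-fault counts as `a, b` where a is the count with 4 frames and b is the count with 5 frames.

4 frames: F F F F F F → 6 faults.
5 frames: F F F F F . → 5 faults.
5 < 6: adding a frame reduced faults, as is typical.

6, 5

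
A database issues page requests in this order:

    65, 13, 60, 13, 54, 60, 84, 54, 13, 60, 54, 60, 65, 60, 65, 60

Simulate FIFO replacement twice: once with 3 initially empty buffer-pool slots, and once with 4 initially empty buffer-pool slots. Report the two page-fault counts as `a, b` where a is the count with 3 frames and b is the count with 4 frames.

9, 6

3 frames: F F F . F . F . F F F . F . . . → 9 faults.
4 frames: F F F . F . F . . . . . F . . . → 6 faults.
6 < 9: adding a frame reduced faults, as is typical.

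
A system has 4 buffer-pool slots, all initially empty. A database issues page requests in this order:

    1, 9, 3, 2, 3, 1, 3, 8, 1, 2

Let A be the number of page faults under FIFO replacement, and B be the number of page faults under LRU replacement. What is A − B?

Under FIFO: F F F F . . . F F . → 6 faults.
Under LRU: F F F F . . . F . . → 5 faults.
A − B = 6 − 5 = 1.

1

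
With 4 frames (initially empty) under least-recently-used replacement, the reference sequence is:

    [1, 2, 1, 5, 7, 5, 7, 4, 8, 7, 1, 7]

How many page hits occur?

1 -> fault, frames (1)
2 -> fault, frames (1 2)
1 -> hit
5 -> fault, frames (2 1 5)
7 -> fault, frames (2 1 5 7)
5 -> hit
7 -> hit
4 -> fault, evict 2, frames (1 5 7 4)
8 -> fault, evict 1, frames (5 7 4 8)
7 -> hit
1 -> fault, evict 5, frames (4 8 7 1)
7 -> hit
Hits: 5.

5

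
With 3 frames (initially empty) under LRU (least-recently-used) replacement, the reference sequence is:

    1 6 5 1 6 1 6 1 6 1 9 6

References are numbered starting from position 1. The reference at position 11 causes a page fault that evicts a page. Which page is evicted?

pos 1: 1 -> miss, frames {1}
pos 2: 6 -> miss, frames {1,6}
pos 3: 5 -> miss, frames {1,6,5}
pos 4: 1 -> hit
pos 5: 6 -> hit
pos 6: 1 -> hit
pos 7: 6 -> hit
pos 8: 1 -> hit
pos 9: 6 -> hit
pos 10: 1 -> hit
pos 11: 9 -> miss, evict 5, frames {6,1,9}
At position 11, page 5 is evicted.

5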